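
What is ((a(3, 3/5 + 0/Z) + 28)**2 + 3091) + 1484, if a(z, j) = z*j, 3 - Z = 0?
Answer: 136576/25 ≈ 5463.0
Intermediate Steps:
Z = 3 (Z = 3 - 1*0 = 3 + 0 = 3)
a(z, j) = j*z
((a(3, 3/5 + 0/Z) + 28)**2 + 3091) + 1484 = (((3/5 + 0/3)*3 + 28)**2 + 3091) + 1484 = (((3*(1/5) + 0*(1/3))*3 + 28)**2 + 3091) + 1484 = (((3/5 + 0)*3 + 28)**2 + 3091) + 1484 = (((3/5)*3 + 28)**2 + 3091) + 1484 = ((9/5 + 28)**2 + 3091) + 1484 = ((149/5)**2 + 3091) + 1484 = (22201/25 + 3091) + 1484 = 99476/25 + 1484 = 136576/25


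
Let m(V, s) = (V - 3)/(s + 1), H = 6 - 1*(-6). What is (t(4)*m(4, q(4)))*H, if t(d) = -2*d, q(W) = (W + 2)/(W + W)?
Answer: -384/7 ≈ -54.857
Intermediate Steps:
q(W) = (2 + W)/(2*W) (q(W) = (2 + W)/((2*W)) = (2 + W)*(1/(2*W)) = (2 + W)/(2*W))
H = 12 (H = 6 + 6 = 12)
m(V, s) = (-3 + V)/(1 + s)
(t(4)*m(4, q(4)))*H = ((-2*4)*((-3 + 4)/(1 + (½)*(2 + 4)/4)))*12 = -8/(1 + (½)*(¼)*6)*12 = -8/(1 + ¾)*12 = -8/7/4*12 = -32/7*12 = -384/7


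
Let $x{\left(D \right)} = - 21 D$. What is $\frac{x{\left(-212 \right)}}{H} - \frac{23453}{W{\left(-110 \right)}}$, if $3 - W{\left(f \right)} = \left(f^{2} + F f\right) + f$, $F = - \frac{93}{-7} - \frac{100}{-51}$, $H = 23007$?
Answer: $\frac{69672450785}{28226743801} \approx 2.4683$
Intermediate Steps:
$F = \frac{5443}{357}$ ($F = \left(-93\right) \left(- \frac{1}{7}\right) - - \frac{100}{51} = \frac{93}{7} + \frac{100}{51} = \frac{5443}{357} \approx 15.246$)
$W{\left(f \right)} = 3 - f^{2} - \frac{5800 f}{357}$ ($W{\left(f \right)} = 3 - \left(\left(f^{2} + \frac{5443 f}{357}\right) + f\right) = 3 - \left(f^{2} + \frac{5800 f}{357}\right) = 3 - f^{2} - \frac{5800 f}{357}$)
$\frac{x{\left(-212 \right)}}{H} - \frac{23453}{W{\left(-110 \right)}} = \frac{\left(-21\right) \left(-212\right)}{23007} - \frac{23453}{3 - \left(-110\right)^{2} - - \frac{638000}{357}} = 4452 \cdot \frac{1}{23007} - \frac{23453}{3 - 12100 + \frac{638000}{357}} = \frac{1484}{7669} - \frac{23453}{3 - 12100 + \frac{638000}{357}} = \frac{1484}{7669} - \frac{23453}{- \frac{3680629}{357}} = \frac{1484}{7669} - - \frac{8372721}{3680629} = \frac{1484}{7669} + \frac{8372721}{3680629} = \frac{69672450785}{28226743801}$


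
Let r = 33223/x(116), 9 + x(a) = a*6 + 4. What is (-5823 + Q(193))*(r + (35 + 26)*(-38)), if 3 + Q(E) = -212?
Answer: 9470693570/691 ≈ 1.3706e+7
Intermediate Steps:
Q(E) = -215 (Q(E) = -3 - 212 = -215)
x(a) = -5 + 6*a (x(a) = -9 + (a*6 + 4) = -9 + (6*a + 4) = -9 + (4 + 6*a) = -5 + 6*a)
r = 33223/691 (r = 33223/(-5 + 6*116) = 33223/(-5 + 696) = 33223/691 ≈ 48.080)
(-5823 + Q(193))*(r + (35 + 26)*(-38)) = (-5823 - 215)*(33223/691 + (35 + 26)*(-38)) = -6038*(33223/691 + 61*(-38)) = -6038*(33223/691 - 2318) = -6038*(-1568515/691) = 9470693570/691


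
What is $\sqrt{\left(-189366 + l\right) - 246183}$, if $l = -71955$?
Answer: $4 i \sqrt{31719} \approx 712.39 i$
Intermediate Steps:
$\sqrt{\left(-189366 + l\right) - 246183} = \sqrt{\left(-189366 - 71955\right) - 246183} = \sqrt{-261321 - 246183} = \sqrt{-507504} = 4 i \sqrt{31719}$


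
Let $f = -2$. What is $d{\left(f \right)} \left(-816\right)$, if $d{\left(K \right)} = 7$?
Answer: $-5712$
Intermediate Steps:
$d{\left(f \right)} \left(-816\right) = 7 \left(-816\right) = -5712$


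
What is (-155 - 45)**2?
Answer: 40000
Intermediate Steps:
(-155 - 45)**2 = (-200)**2 = 40000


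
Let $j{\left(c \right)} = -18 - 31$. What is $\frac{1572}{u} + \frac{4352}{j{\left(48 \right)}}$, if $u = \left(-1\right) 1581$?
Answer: $- \frac{2319180}{25823} \approx -89.811$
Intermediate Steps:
$u = -1581$
$j{\left(c \right)} = -49$ ($j{\left(c \right)} = -18 - 31 = -49$)
$\frac{1572}{u} + \frac{4352}{j{\left(48 \right)}} = \frac{1572}{-1581} + \frac{4352}{-49} = 1572 \left(- \frac{1}{1581}\right) + 4352 \left(- \frac{1}{49}\right) = - \frac{524}{527} - \frac{4352}{49} = - \frac{2319180}{25823}$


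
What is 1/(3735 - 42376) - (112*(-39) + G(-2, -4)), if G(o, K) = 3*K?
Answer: 169247579/38641 ≈ 4380.0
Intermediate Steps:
1/(3735 - 42376) - (112*(-39) + G(-2, -4)) = 1/(3735 - 42376) - (112*(-39) + 3*(-4)) = 1/(-38641) - (-4368 - 12) = -1/38641 - 1*(-4380) = -1/38641 + 4380 = 169247579/38641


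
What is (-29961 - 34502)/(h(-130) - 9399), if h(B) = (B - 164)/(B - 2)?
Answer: 1418186/206729 ≈ 6.8601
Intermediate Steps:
h(B) = (-164 + B)/(-2 + B)
(-29961 - 34502)/(h(-130) - 9399) = (-29961 - 34502)/((-164 - 130)/(-2 - 130) - 9399) = -64463/(-294/(-132) - 9399) = -64463/(-1/132*(-294) - 9399) = -64463/(49/22 - 9399) = -64463/(-206729/22) = -64463*(-22/206729) = 1418186/206729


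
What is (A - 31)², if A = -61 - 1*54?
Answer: 21316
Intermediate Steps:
A = -115 (A = -61 - 54 = -115)
(A - 31)² = (-115 - 31)² = (-146)² = 21316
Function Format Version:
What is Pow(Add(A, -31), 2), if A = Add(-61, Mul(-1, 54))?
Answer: 21316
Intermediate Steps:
A = -115 (A = Add(-61, -54) = -115)
Pow(Add(A, -31), 2) = Pow(Add(-115, -31), 2) = Pow(-146, 2) = 21316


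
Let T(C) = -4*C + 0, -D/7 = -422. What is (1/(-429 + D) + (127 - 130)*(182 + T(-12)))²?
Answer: 3035431578001/6375625 ≈ 4.7610e+5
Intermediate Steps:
D = 2954 (D = -7*(-422) = 2954)
T(C) = -4*C (T(C) = -4*C + 0 = -4*C)
(1/(-429 + D) + (127 - 130)*(182 + T(-12)))² = (1/(-429 + 2954) + (127 - 130)*(182 - 4*(-12)))² = (1/2525 - 3*(182 + 48))² = (1/2525 - 3*230)² = (1/2525 - 690)² = (-1742249/2525)² = 3035431578001/6375625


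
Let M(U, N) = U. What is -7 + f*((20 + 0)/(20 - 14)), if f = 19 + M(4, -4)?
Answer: 209/3 ≈ 69.667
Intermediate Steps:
f = 23 (f = 19 + 4 = 23)
-7 + f*((20 + 0)/(20 - 14)) = -7 + 23*((20 + 0)/(20 - 14)) = -7 + 23*(20/6) = -7 + 23*(20*(⅙)) = -7 + 23*(10/3) = -7 + 230/3 = 209/3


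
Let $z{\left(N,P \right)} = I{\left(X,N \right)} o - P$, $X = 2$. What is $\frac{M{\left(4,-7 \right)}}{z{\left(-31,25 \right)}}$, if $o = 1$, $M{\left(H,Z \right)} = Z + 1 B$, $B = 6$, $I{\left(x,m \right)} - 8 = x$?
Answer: $\frac{1}{15} \approx 0.066667$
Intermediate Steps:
$I{\left(x,m \right)} = 8 + x$
$M{\left(H,Z \right)} = 6 + Z$ ($M{\left(H,Z \right)} = Z + 1 \cdot 6 = Z + 6 = 6 + Z$)
$z{\left(N,P \right)} = 10 - P$ ($z{\left(N,P \right)} = \left(8 + 2\right) 1 - P = 10 \cdot 1 - P = 10 - P$)
$\frac{M{\left(4,-7 \right)}}{z{\left(-31,25 \right)}} = \frac{6 - 7}{10 - 25} = - \frac{1}{10 - 25} = - \frac{1}{-15} = \left(-1\right) \left(- \frac{1}{15}\right) = \frac{1}{15}$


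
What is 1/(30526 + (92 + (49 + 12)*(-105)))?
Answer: 1/24213 ≈ 4.1300e-5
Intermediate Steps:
1/(30526 + (92 + (49 + 12)*(-105))) = 1/(30526 + (92 + 61*(-105))) = 1/(30526 + (92 - 6405)) = 1/(30526 - 6313) = 1/24213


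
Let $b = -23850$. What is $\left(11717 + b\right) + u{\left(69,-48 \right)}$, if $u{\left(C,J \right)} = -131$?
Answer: $-12264$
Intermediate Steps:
$\left(11717 + b\right) + u{\left(69,-48 \right)} = \left(11717 - 23850\right) - 131 = -12133 - 131 = -12264$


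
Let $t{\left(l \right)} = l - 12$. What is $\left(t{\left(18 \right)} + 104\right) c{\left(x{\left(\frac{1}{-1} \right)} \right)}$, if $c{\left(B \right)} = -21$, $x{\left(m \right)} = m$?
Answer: $-2310$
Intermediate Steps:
$t{\left(l \right)} = -12 + l$ ($t{\left(l \right)} = l - 12 = -12 + l$)
$\left(t{\left(18 \right)} + 104\right) c{\left(x{\left(\frac{1}{-1} \right)} \right)} = \left(\left(-12 + 18\right) + 104\right) \left(-21\right) = \left(6 + 104\right) \left(-21\right) = 110 \left(-21\right) = -2310$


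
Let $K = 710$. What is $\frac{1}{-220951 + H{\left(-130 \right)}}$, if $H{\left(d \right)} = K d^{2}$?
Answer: $\frac{1}{11778049} \approx 8.4904 \cdot 10^{-8}$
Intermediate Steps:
$H{\left(d \right)} = 710 d^{2}$
$\frac{1}{-220951 + H{\left(-130 \right)}} = \frac{1}{-220951 + 710 \left(-130\right)^{2}} = \frac{1}{-220951 + 710 \cdot 16900} = \frac{1}{-220951 + 11999000} = \frac{1}{11778049}$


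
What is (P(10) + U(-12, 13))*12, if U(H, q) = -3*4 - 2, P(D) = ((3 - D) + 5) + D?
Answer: -72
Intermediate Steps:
P(D) = 8 (P(D) = (8 - D) + D = 8)
U(H, q) = -14 (U(H, q) = -12 - 2 = -14)
(P(10) + U(-12, 13))*12 = (8 - 14)*12 = -6*12 = -72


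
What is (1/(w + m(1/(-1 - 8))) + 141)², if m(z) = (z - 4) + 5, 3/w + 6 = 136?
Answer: 22987714689/1138489 ≈ 20191.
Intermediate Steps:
w = 3/130 (w = 3/(-6 + 136) = 3/130 ≈ 0.023077)
m(z) = 1 + z (m(z) = (-4 + z) + 5 = 1 + z)
(1/(w + m(1/(-1 - 8))) + 141)² = (1/(3/130 + (1 + 1/(-1 - 8))) + 141)² = (1/(3/130 + (1 + 1/(-9))) + 141)² = (1/(3/130 + (1 - ⅑)) + 141)² = (1/(3/130 + 8/9) + 141)² = (1/(1067/1170) + 141)² = (1170/1067 + 141)² = (151617/1067)² = 22987714689/1138489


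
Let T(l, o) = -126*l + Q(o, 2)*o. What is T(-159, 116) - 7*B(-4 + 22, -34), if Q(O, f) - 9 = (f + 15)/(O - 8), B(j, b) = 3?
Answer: 569032/27 ≈ 21075.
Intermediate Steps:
Q(O, f) = 9 + (15 + f)/(-8 + O) (Q(O, f) = 9 + (f + 15)/(O - 8) = 9 + (15 + f)/(-8 + O))
T(l, o) = -126*l + o*(-55 + 9*o)/(-8 + o) (T(l, o) = -126*l + ((-57 + 2 + 9*o)/(-8 + o))*o = -126*l + ((-55 + 9*o)/(-8 + o))*o = -126*l + o*(-55 + 9*o)/(-8 + o))
T(-159, 116) - 7*B(-4 + 22, -34) = (116*(-55 + 9*116) - 126*(-159)*(-8 + 116))/(-8 + 116) - 7*3 = (116*(-55 + 1044) - 126*(-159)*108)/108 - 21 = (116*989 + 2163672)/108 - 21 = (114724 + 2163672)/108 - 21 = (1/108)*2278396 - 21 = 569599/27 - 21 = 569032/27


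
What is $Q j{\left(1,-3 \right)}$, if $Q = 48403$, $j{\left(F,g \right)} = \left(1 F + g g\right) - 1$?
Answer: $435627$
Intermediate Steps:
$j{\left(F,g \right)} = -1 + F + g^{2}$ ($j{\left(F,g \right)} = \left(F + g^{2}\right) - 1 = -1 + F + g^{2}$)
$Q j{\left(1,-3 \right)} = 48403 \left(-1 + 1 + \left(-3\right)^{2}\right) = 48403 \left(-1 + 1 + 9\right) = 48403 \cdot 9 = 435627$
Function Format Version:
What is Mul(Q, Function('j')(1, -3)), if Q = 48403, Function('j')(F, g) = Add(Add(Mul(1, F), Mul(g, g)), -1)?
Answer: 435627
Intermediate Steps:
Function('j')(F, g) = Add(-1, F, Pow(g, 2)) (Function('j')(F, g) = Add(Add(F, Pow(g, 2)), -1) = Add(-1, F, Pow(g, 2)))
Mul(Q, Function('j')(1, -3)) = Mul(48403, Add(-1, 1, Pow(-3, 2))) = Mul(48403, Add(-1, 1, 9)) = Mul(48403, 9) = 435627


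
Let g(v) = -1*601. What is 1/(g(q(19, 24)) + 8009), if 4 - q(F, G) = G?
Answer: 1/7408 ≈ 0.00013499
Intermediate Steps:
q(F, G) = 4 - G
g(v) = -601
1/(g(q(19, 24)) + 8009) = 1/(-601 + 8009) = 1/7408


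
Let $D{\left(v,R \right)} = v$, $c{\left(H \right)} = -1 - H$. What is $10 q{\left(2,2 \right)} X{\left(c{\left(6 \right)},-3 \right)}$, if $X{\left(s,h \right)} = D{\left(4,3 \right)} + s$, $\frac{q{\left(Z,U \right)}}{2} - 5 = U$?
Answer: $-420$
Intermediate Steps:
$q{\left(Z,U \right)} = 10 + 2 U$
$X{\left(s,h \right)} = 4 + s$
$10 q{\left(2,2 \right)} X{\left(c{\left(6 \right)},-3 \right)} = 10 \left(10 + 2 \cdot 2\right) \left(4 - 7\right) = 10 \left(10 + 4\right) \left(4 - 7\right) = 10 \cdot 14 \left(4 - 7\right) = 140 \left(-3\right) = -420$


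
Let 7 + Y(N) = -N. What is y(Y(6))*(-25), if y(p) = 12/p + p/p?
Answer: -25/13 ≈ -1.9231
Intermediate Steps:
Y(N) = -7 - N
y(p) = 1 + 12/p (y(p) = 12/p + 1 = 1 + 12/p)
y(Y(6))*(-25) = ((12 + (-7 - 1*6))/(-7 - 1*6))*(-25) = ((12 + (-7 - 6))/(-7 - 6))*(-25) = ((12 - 13)/(-13))*(-25) = -1/13*(-1)*(-25) = (1/13)*(-25) = -25/13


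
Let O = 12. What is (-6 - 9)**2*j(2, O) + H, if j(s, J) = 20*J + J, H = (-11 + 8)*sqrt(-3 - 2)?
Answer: 56700 - 3*I*sqrt(5) ≈ 56700.0 - 6.7082*I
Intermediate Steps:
H = -3*I*sqrt(5) ≈ -6.7082*I
j(s, J) = 21*J
(-6 - 9)**2*j(2, O) + H = (-6 - 9)**2*(21*12) - 3*I*sqrt(5) = (-15)**2*252 - 3*I*sqrt(5) = 225*252 - 3*I*sqrt(5) = 56700 - 3*I*sqrt(5)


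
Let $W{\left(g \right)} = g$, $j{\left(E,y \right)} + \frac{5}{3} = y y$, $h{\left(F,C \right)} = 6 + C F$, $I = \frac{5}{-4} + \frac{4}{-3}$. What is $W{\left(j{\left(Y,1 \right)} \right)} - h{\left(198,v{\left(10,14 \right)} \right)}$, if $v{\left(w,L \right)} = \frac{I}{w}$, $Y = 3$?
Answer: $\frac{2669}{60} \approx 44.483$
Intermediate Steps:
$I = - \frac{31}{12}$ ($I = 5 \left(- \frac{1}{4}\right) + 4 \left(- \frac{1}{3}\right) = - \frac{5}{4} - \frac{4}{3} = - \frac{31}{12} \approx -2.5833$)
$v{\left(w,L \right)} = - \frac{31}{12 w}$
$j{\left(E,y \right)} = - \frac{5}{3} + y^{2}$ ($j{\left(E,y \right)} = - \frac{5}{3} + y y = - \frac{5}{3} + y^{2}$)
$W{\left(j{\left(Y,1 \right)} \right)} - h{\left(198,v{\left(10,14 \right)} \right)} = \left(- \frac{5}{3} + 1^{2}\right) - \left(6 + - \frac{31}{12 \cdot 10} \cdot 198\right) = \left(- \frac{5}{3} + 1\right) - \left(6 + \left(- \frac{31}{12}\right) \frac{1}{10} \cdot 198\right) = - \frac{2}{3} - \left(6 - \frac{1023}{20}\right) = - \frac{2}{3} - - \frac{903}{20} = - \frac{2}{3} + \frac{903}{20} = \frac{2669}{60}$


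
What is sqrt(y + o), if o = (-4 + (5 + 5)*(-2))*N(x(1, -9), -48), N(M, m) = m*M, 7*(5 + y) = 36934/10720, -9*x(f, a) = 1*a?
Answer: sqrt(100961411915)/9380 ≈ 33.875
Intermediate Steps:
x(f, a) = -a/9
y = -169133/37520 (y = -5 + (36934/10720)/7 = -5 + (36934*(1/10720))/7 = -5 + (1/7)*(18467/5360) = -5 + 18467/37520 = -169133/37520 ≈ -4.5078)
N(M, m) = M*m
o = 1152 (o = (-4 + (5 + 5)*(-2))*(-1/9*(-9)*(-48)) = (-4 + 10*(-2))*(1*(-48)) = (-4 - 20)*(-48) = -24*(-48) = 1152)
sqrt(y + o) = sqrt(-169133/37520 + 1152) = sqrt(43053907/37520) = sqrt(100961411915)/9380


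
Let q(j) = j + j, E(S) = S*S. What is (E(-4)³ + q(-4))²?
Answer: 16711744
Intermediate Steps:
E(S) = S²
q(j) = 2*j
(E(-4)³ + q(-4))² = (((-4)²)³ + 2*(-4))² = (16³ - 8)² = (4096 - 8)² = 4088² = 16711744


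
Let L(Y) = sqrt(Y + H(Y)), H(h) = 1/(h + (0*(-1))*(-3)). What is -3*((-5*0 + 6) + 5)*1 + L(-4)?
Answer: -33 + I*sqrt(17)/2 ≈ -33.0 + 2.0616*I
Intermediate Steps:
H(h) = 1/h (H(h) = 1/(h + 0*(-3)) = 1/(h + 0) = 1/h)
L(Y) = sqrt(Y + 1/Y)
-3*((-5*0 + 6) + 5)*1 + L(-4) = -3*((-5*0 + 6) + 5)*1 + sqrt(-4 + 1/(-4)) = -3*((0 + 6) + 5)*1 + sqrt(-4 - 1/4) = -3*(6 + 5)*1 + sqrt(-17/4) = -3*11*1 + I*sqrt(17)/2 = -33*1 + I*sqrt(17)/2 = -33 + I*sqrt(17)/2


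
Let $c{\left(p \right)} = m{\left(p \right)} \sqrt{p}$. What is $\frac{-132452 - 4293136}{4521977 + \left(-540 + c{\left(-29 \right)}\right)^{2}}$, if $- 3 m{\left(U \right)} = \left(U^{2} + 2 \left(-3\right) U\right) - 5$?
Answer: $\frac{39830292 i}{- 13739293 i + 3272400 \sqrt{29}} \approx -1.096 + 1.4057 i$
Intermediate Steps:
$m{\left(U \right)} = \frac{5}{3} + 2 U - \frac{U^{2}}{3}$ ($m{\left(U \right)} = - \frac{\left(U^{2} + 2 \left(-3\right) U\right) - 5}{3} = - \frac{\left(U^{2} - 6 U\right) - 5}{3} = - \frac{-5 + U^{2} - 6 U}{3} = \frac{5}{3} + 2 U - \frac{U^{2}}{3}$)
$c{\left(p \right)} = \sqrt{p} \left(\frac{5}{3} + 2 p - \frac{p^{2}}{3}\right)$ ($c{\left(p \right)} = \left(\frac{5}{3} + 2 p - \frac{p^{2}}{3}\right) \sqrt{p} = \sqrt{p} \left(\frac{5}{3} + 2 p - \frac{p^{2}}{3}\right)$)
$\frac{-132452 - 4293136}{4521977 + \left(-540 + c{\left(-29 \right)}\right)^{2}} = \frac{-132452 - 4293136}{4521977 + \left(-540 + \frac{\sqrt{-29} \left(5 - \left(-29\right)^{2} + 6 \left(-29\right)\right)}{3}\right)^{2}} = - \frac{4425588}{4521977 + \left(-540 + \frac{i \sqrt{29} \left(5 - 841 - 174\right)}{3}\right)^{2}} = - \frac{4425588}{4521977 + \left(-540 + \frac{1}{3} i \sqrt{29} \left(-1010\right)\right)^{2}} = - \frac{4425588}{4521977 + \left(-540 - \frac{1010 i \sqrt{29}}{3}\right)^{2}}$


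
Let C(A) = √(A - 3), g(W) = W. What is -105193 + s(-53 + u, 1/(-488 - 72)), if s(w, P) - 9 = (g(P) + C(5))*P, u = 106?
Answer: -32985702399/313600 - √2/560 ≈ -1.0518e+5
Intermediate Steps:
C(A) = √(-3 + A)
s(w, P) = 9 + P*(P + √2) (s(w, P) = 9 + (P + √(-3 + 5))*P = 9 + (P + √2)*P = 9 + P*(P + √2))
-105193 + s(-53 + u, 1/(-488 - 72)) = -105193 + (9 + (1/(-488 - 72))² + √2/(-488 - 72)) = -105193 + (9 + (1/(-560))² + √2/(-560)) = -105193 + (9 + (-1/560)² - √2/560) = -105193 + (9 + 1/313600 - √2/560) = -105193 + (2822401/313600 - √2/560) = -32985702399/313600 - √2/560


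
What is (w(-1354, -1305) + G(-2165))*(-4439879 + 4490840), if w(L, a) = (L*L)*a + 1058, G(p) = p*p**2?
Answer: -639067168377567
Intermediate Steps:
G(p) = p**3
w(L, a) = 1058 + a*L**2 (w(L, a) = L**2*a + 1058 = a*L**2 + 1058 = 1058 + a*L**2)
(w(-1354, -1305) + G(-2165))*(-4439879 + 4490840) = ((1058 - 1305*(-1354)**2) + (-2165)**3)*(-4439879 + 4490840) = ((1058 - 1305*1833316) - 10147842125)*50961 = ((1058 - 2392477380) - 10147842125)*50961 = (-2392476322 - 10147842125)*50961 = -12540318447*50961 = -639067168377567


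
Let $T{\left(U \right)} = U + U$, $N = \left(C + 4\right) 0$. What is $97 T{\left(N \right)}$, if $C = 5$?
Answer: $0$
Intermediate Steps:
$N = 0$ ($N = \left(5 + 4\right) 0 = 9 \cdot 0 = 0$)
$T{\left(U \right)} = 2 U$
$97 T{\left(N \right)} = 97 \cdot 2 \cdot 0 = 97 \cdot 0 = 0$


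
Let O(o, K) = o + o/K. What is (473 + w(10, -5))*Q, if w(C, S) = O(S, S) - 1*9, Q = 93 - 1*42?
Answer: 23460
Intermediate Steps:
Q = 51 (Q = 93 - 42 = 51)
w(C, S) = -8 + S (w(C, S) = (S + S/S) - 1*9 = (S + 1) - 9 = (1 + S) - 9 = -8 + S)
(473 + w(10, -5))*Q = (473 + (-8 - 5))*51 = (473 - 13)*51 = 460*51 = 23460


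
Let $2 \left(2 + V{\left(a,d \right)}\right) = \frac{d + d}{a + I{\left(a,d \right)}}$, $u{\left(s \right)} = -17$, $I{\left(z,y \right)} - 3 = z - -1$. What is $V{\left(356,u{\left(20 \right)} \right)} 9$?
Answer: $- \frac{13041}{716} \approx -18.214$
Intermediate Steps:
$I{\left(z,y \right)} = 4 + z$ ($I{\left(z,y \right)} = 3 + \left(z - -1\right) = 3 + \left(z + 1\right) = 3 + \left(1 + z\right) = 4 + z$)
$V{\left(a,d \right)} = -2 + \frac{d}{4 + 2 a}$ ($V{\left(a,d \right)} = -2 + \frac{\left(d + d\right) \frac{1}{a + \left(4 + a\right)}}{2} = -2 + \frac{2 d \frac{1}{4 + 2 a}}{2} = -2 + \frac{d}{4 + 2 a}$)
$V{\left(356,u{\left(20 \right)} \right)} 9 = \frac{-8 - 17 - 1424}{2 \left(2 + 356\right)} 9 = \frac{-8 - 17 - 1424}{2 \cdot 358} \cdot 9 = \frac{1}{2} \cdot \frac{1}{358} \left(-1449\right) 9 = \left(- \frac{1449}{716}\right) 9 = - \frac{13041}{716}$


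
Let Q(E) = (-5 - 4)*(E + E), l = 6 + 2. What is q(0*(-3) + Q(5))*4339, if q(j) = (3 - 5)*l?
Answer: -69424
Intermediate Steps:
l = 8
Q(E) = -18*E
q(j) = -16 (q(j) = (3 - 5)*8 = -2*8 = -16)
q(0*(-3) + Q(5))*4339 = -16*4339 = -69424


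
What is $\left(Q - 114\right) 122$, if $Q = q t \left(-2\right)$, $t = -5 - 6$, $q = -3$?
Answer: $-21960$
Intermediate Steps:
$t = -11$ ($t = -5 - 6 = -11$)
$Q = -66$ ($Q = \left(-3\right) \left(-11\right) \left(-2\right) = 33 \left(-2\right) = -66$)
$\left(Q - 114\right) 122 = \left(-66 - 114\right) 122 = \left(-180\right) 122 = -21960$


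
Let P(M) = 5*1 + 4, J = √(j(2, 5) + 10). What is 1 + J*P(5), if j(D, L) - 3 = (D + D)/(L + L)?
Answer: 1 + 9*√335/5 ≈ 33.945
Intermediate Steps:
j(D, L) = 3 + D/L (j(D, L) = 3 + (D + D)/(L + L) = 3 + (2*D)/((2*L)) = 3 + (2*D)*(1/(2*L)) = 3 + D/L)
J = √335/5 (J = √((3 + 2/5) + 10) = √((3 + 2*(⅕)) + 10) = √((3 + ⅖) + 10) = √(17/5 + 10) = √(67/5) = √335/5 ≈ 3.6606)
P(M) = 9 (P(M) = 5 + 4 = 9)
1 + J*P(5) = 1 + (√335/5)*9 = 1 + 9*√335/5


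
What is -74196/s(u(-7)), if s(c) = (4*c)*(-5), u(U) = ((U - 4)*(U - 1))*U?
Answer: -18549/3080 ≈ -6.0224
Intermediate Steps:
u(U) = U*(-1 + U)*(-4 + U) (u(U) = ((-4 + U)*(-1 + U))*U = ((-1 + U)*(-4 + U))*U = U*(-1 + U)*(-4 + U))
s(c) = -20*c
-74196/s(u(-7)) = -74196*1/(140*(4 + (-7)² - 5*(-7))) = -74196*1/(140*(4 + 49 + 35)) = -74196/((-(-140)*88)) = -74196/((-20*(-616))) = -74196/12320 = -74196*1/12320 = -18549/3080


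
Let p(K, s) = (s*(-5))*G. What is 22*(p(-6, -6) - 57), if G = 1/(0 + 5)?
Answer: -1122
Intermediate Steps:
G = ⅕ (G = 1/5 = ⅕ ≈ 0.20000)
p(K, s) = -s (p(K, s) = (s*(-5))*(⅕) = -5*s*(⅕) = -s)
22*(p(-6, -6) - 57) = 22*(-1*(-6) - 57) = 22*(6 - 57) = 22*(-51) = -1122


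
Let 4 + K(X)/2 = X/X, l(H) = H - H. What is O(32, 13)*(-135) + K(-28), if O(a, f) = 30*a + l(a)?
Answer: -129606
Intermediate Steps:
l(H) = 0
O(a, f) = 30*a (O(a, f) = 30*a + 0 = 30*a)
K(X) = -6 (K(X) = -8 + 2*(X/X) = -8 + 2*1 = -8 + 2 = -6)
O(32, 13)*(-135) + K(-28) = (30*32)*(-135) - 6 = 960*(-135) - 6 = -129600 - 6 = -129606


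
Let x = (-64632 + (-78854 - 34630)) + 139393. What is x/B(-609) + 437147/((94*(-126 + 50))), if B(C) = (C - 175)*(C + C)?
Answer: -1110940301/18143328 ≈ -61.231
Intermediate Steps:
x = -38723 (x = (-64632 - 113484) + 139393 = -178116 + 139393 = -38723)
B(C) = 2*C*(-175 + C) (B(C) = (-175 + C)*(2*C) = 2*C*(-175 + C))
x/B(-609) + 437147/((94*(-126 + 50))) = -38723*(-1/(1218*(-175 - 609))) + 437147/((94*(-126 + 50))) = -38723/(2*(-609)*(-784)) + 437147/((94*(-76))) = -38723/954912 + 437147/(-7144) = -38723*1/954912 + 437147*(-1/7144) = -38723/954912 - 9301/152 = -1110940301/18143328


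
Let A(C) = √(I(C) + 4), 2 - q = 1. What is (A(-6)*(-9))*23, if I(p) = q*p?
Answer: -207*I*√2 ≈ -292.74*I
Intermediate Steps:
q = 1 (q = 2 - 1*1 = 2 - 1 = 1)
I(p) = p (I(p) = 1*p = p)
A(C) = √(4 + C) (A(C) = √(C + 4) = √(4 + C))
(A(-6)*(-9))*23 = (√(4 - 6)*(-9))*23 = (√(-2)*(-9))*23 = ((I*√2)*(-9))*23 = -9*I*√2*23 = -207*I*√2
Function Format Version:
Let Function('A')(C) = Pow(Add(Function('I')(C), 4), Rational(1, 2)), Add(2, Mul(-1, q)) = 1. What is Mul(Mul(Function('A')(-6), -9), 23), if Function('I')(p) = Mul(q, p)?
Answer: Mul(-207, I, Pow(2, Rational(1, 2))) ≈ Mul(-292.74, I)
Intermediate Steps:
q = 1 (q = Add(2, Mul(-1, 1)) = Add(2, -1) = 1)
Function('I')(p) = p (Function('I')(p) = Mul(1, p) = p)
Function('A')(C) = Pow(Add(4, C), Rational(1, 2)) (Function('A')(C) = Pow(Add(C, 4), Rational(1, 2)) = Pow(Add(4, C), Rational(1, 2)))
Mul(Mul(Function('A')(-6), -9), 23) = Mul(Mul(Pow(Add(4, -6), Rational(1, 2)), -9), 23) = Mul(Mul(Pow(-2, Rational(1, 2)), -9), 23) = Mul(Mul(Mul(I, Pow(2, Rational(1, 2))), -9), 23) = Mul(Mul(-9, I, Pow(2, Rational(1, 2))), 23) = Mul(-207, I, Pow(2, Rational(1, 2)))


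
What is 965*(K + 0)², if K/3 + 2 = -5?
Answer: 425565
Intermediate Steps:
K = -21 (K = -6 + 3*(-5) = -6 - 15 = -21)
965*(K + 0)² = 965*(-21 + 0)² = 965*(-21)² = 965*441 = 425565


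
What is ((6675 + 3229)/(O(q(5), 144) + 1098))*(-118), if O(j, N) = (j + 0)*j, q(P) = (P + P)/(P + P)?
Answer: -1168672/1099 ≈ -1063.4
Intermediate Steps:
q(P) = 1 (q(P) = (2*P)/((2*P)) = (2*P)*(1/(2*P)) = 1)
O(j, N) = j**2 (O(j, N) = j*j = j**2)
((6675 + 3229)/(O(q(5), 144) + 1098))*(-118) = ((6675 + 3229)/(1**2 + 1098))*(-118) = (9904/(1 + 1098))*(-118) = (9904/1099)*(-118) = -1168672/1099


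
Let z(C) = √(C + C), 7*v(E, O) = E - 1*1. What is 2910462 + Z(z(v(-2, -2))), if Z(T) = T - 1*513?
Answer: 2909949 + I*√42/7 ≈ 2.9099e+6 + 0.92582*I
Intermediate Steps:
v(E, O) = -⅐ + E/7 (v(E, O) = (E - 1*1)/7 = (E - 1)/7 = (-1 + E)/7 = -⅐ + E/7)
z(C) = √2*√C (z(C) = √(2*C) = √2*√C)
Z(T) = -513 + T (Z(T) = T - 513 = -513 + T)
2910462 + Z(z(v(-2, -2))) = 2910462 + (-513 + √2*√(-⅐ + (⅐)*(-2))) = 2910462 + (-513 + √2*√(-⅐ - 2/7)) = 2910462 + (-513 + √2*√(-3/7)) = 2910462 + (-513 + √2*(I*√21/7)) = 2910462 + (-513 + I*√42/7) = 2909949 + I*√42/7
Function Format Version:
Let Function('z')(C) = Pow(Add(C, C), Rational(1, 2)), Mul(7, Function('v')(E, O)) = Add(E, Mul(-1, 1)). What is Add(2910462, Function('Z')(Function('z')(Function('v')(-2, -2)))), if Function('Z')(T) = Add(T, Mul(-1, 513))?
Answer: Add(2909949, Mul(Rational(1, 7), I, Pow(42, Rational(1, 2)))) ≈ Add(2.9099e+6, Mul(0.92582, I))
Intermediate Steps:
Function('v')(E, O) = Add(Rational(-1, 7), Mul(Rational(1, 7), E)) (Function('v')(E, O) = Mul(Rational(1, 7), Add(E, Mul(-1, 1))) = Mul(Rational(1, 7), Add(E, -1)) = Mul(Rational(1, 7), Add(-1, E)) = Add(Rational(-1, 7), Mul(Rational(1, 7), E)))
Function('z')(C) = Mul(Pow(2, Rational(1, 2)), Pow(C, Rational(1, 2))) (Function('z')(C) = Pow(Mul(2, C), Rational(1, 2)) = Mul(Pow(2, Rational(1, 2)), Pow(C, Rational(1, 2))))
Function('Z')(T) = Add(-513, T) (Function('Z')(T) = Add(T, -513) = Add(-513, T))
Add(2910462, Function('Z')(Function('z')(Function('v')(-2, -2)))) = Add(2910462, Add(-513, Mul(Pow(2, Rational(1, 2)), Pow(Add(Rational(-1, 7), Mul(Rational(1, 7), -2)), Rational(1, 2))))) = Add(2910462, Add(-513, Mul(Pow(2, Rational(1, 2)), Pow(Add(Rational(-1, 7), Rational(-2, 7)), Rational(1, 2))))) = Add(2910462, Add(-513, Mul(Pow(2, Rational(1, 2)), Pow(Rational(-3, 7), Rational(1, 2))))) = Add(2910462, Add(-513, Mul(Pow(2, Rational(1, 2)), Mul(Rational(1, 7), I, Pow(21, Rational(1, 2)))))) = Add(2910462, Add(-513, Mul(Rational(1, 7), I, Pow(42, Rational(1, 2))))) = Add(2909949, Mul(Rational(1, 7), I, Pow(42, Rational(1, 2))))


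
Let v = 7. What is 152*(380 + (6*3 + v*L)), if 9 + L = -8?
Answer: 42408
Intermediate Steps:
L = -17 (L = -9 - 8 = -17)
152*(380 + (6*3 + v*L)) = 152*(380 + (6*3 + 7*(-17))) = 152*(380 + (18 - 119)) = 152*(380 - 101) = 152*279 = 42408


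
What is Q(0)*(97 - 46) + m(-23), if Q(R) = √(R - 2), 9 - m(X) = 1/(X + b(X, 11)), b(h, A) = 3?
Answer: 181/20 + 51*I*√2 ≈ 9.05 + 72.125*I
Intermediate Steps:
m(X) = 9 - 1/(3 + X) (m(X) = 9 - 1/(X + 3) = 9 - 1/(3 + X))
Q(R) = √(-2 + R)
Q(0)*(97 - 46) + m(-23) = √(-2 + 0)*(97 - 46) + (26 + 9*(-23))/(3 - 23) = √(-2)*51 + (26 - 207)/(-20) = (I*√2)*51 - 1/20*(-181) = 51*I*√2 + 181/20 = 181/20 + 51*I*√2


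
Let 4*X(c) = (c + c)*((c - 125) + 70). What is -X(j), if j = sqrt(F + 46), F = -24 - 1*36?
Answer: 7 + 55*I*sqrt(14)/2 ≈ 7.0 + 102.9*I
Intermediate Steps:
F = -60 (F = -24 - 36 = -60)
j = I*sqrt(14) (j = sqrt(-60 + 46) = sqrt(-14) = I*sqrt(14) ≈ 3.7417*I)
X(c) = c*(-55 + c)/2 (X(c) = ((c + c)*((c - 125) + 70))/4 = ((2*c)*((-125 + c) + 70))/4 = ((2*c)*(-55 + c))/4 = (2*c*(-55 + c))/4 = c*(-55 + c)/2)
-X(j) = -I*sqrt(14)*(-55 + I*sqrt(14))/2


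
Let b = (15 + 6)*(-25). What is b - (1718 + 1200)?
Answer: -3443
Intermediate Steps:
b = -525 (b = 21*(-25) = -525)
b - (1718 + 1200) = -525 - (1718 + 1200) = -525 - 1*2918 = -525 - 2918 = -3443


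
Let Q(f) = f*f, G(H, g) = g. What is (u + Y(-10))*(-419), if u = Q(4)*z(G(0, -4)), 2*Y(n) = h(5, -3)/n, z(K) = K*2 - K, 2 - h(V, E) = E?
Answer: 107683/4 ≈ 26921.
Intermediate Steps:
h(V, E) = 2 - E
z(K) = K (z(K) = 2*K - K = K)
Q(f) = f**2
Y(n) = 5/(2*n) (Y(n) = ((2 - 1*(-3))/n)/2 = ((2 + 3)/n)/2 = (5/n)/2 = 5/(2*n))
u = -64 (u = 4**2*(-4) = 16*(-4) = -64)
(u + Y(-10))*(-419) = (-64 + (5/2)/(-10))*(-419) = (-64 + (5/2)*(-1/10))*(-419) = (-64 - 1/4)*(-419) = -257/4*(-419) = 107683/4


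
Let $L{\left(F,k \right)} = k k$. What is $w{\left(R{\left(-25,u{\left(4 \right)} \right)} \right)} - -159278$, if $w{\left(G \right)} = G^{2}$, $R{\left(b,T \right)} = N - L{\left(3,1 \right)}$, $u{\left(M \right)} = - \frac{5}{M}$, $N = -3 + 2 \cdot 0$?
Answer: $159294$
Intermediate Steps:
$L{\left(F,k \right)} = k^{2}$
$N = -3$ ($N = -3 + 0 = -3$)
$R{\left(b,T \right)} = -4$ ($R{\left(b,T \right)} = -3 - 1^{2} = -3 - 1 = -4$)
$w{\left(R{\left(-25,u{\left(4 \right)} \right)} \right)} - -159278 = \left(-4\right)^{2} - -159278 = 16 + 159278 = 159294$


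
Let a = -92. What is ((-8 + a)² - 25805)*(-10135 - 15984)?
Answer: 412810795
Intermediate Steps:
((-8 + a)² - 25805)*(-10135 - 15984) = ((-8 - 92)² - 25805)*(-10135 - 15984) = ((-100)² - 25805)*(-26119) = (10000 - 25805)*(-26119) = -15805*(-26119) = 412810795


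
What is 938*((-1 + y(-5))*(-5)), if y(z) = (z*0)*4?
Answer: 4690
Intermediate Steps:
y(z) = 0 (y(z) = 0*4 = 0)
938*((-1 + y(-5))*(-5)) = 938*((-1 + 0)*(-5)) = 938*(-1*(-5)) = 938*5 = 4690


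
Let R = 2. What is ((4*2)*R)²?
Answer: 256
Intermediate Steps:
((4*2)*R)² = ((4*2)*2)² = (8*2)² = 16² = 256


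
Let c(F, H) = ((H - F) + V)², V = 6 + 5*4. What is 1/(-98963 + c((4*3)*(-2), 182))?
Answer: -1/45139 ≈ -2.2154e-5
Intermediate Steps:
V = 26 (V = 6 + 20 = 26)
c(F, H) = (26 + H - F)² (c(F, H) = ((H - F) + 26)² = (26 + H - F)²)
1/(-98963 + c((4*3)*(-2), 182)) = 1/(-98963 + (26 + 182 - 4*3*(-2))²) = 1/(-98963 + (26 + 182 - 12*(-2))²) = 1/(-98963 + (26 + 182 - 1*(-24))²) = 1/(-98963 + (26 + 182 + 24)²) = 1/(-98963 + 232²) = 1/(-98963 + 53824) = 1/(-45139) = -1/45139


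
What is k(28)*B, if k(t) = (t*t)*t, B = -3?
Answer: -65856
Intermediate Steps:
k(t) = t³ (k(t) = t²*t = t³)
k(28)*B = 28³*(-3) = 21952*(-3) = -65856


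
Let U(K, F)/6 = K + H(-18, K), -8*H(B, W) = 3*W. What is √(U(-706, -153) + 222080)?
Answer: √877730/2 ≈ 468.44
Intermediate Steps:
H(B, W) = -3*W/8
U(K, F) = 15*K/4 (U(K, F) = 6*(K - 3*K/8) = 6*(5*K/8) = 15*K/4)
√(U(-706, -153) + 222080) = √((15/4)*(-706) + 222080) = √(-5295/2 + 222080) = √(438865/2) = √877730/2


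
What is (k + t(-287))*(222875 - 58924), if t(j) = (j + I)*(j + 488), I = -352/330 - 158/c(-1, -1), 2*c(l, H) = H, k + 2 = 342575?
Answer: 285428526038/5 ≈ 5.7086e+10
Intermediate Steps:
k = 342573 (k = -2 + 342575 = 342573)
c(l, H) = H/2
I = 4724/15 (I = -352/330 - 158/((1/2)*(-1)) = -352*1/330 - 158/(-1/2) = -16/15 - 158*(-2) = -16/15 + 316 = 4724/15 ≈ 314.93)
t(j) = (488 + j)*(4724/15 + j) (t(j) = (j + 4724/15)*(j + 488) = (4724/15 + j)*(488 + j) = (488 + j)*(4724/15 + j))
(k + t(-287))*(222875 - 58924) = (342573 + (2305312/15 + (-287)**2 + (12044/15)*(-287)))*(222875 - 58924) = (342573 + (2305312/15 + 82369 - 3456628/15))*163951 = (342573 + 28073/5)*163951 = (1740938/5)*163951 = 285428526038/5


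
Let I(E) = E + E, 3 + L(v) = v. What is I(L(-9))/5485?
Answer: -24/5485 ≈ -0.0043756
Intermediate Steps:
L(v) = -3 + v
I(E) = 2*E
I(L(-9))/5485 = (2*(-3 - 9))/5485 = (2*(-12))*(1/5485) = -24*1/5485 = -24/5485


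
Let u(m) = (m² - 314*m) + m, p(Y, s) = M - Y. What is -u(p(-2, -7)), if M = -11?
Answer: -2898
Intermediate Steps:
p(Y, s) = -11 - Y
u(m) = m² - 313*m
-u(p(-2, -7)) = -(-11 - 1*(-2))*(-313 + (-11 - 1*(-2))) = -(-11 + 2)*(-313 + (-11 + 2)) = -(-9)*(-313 - 9) = -(-9)*(-322) = -1*2898 = -2898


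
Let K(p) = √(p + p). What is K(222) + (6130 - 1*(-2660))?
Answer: 8790 + 2*√111 ≈ 8811.1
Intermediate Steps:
K(p) = √2*√p (K(p) = √(2*p) = √2*√p)
K(222) + (6130 - 1*(-2660)) = √2*√222 + (6130 - 1*(-2660)) = 2*√111 + (6130 + 2660) = 2*√111 + 8790 = 8790 + 2*√111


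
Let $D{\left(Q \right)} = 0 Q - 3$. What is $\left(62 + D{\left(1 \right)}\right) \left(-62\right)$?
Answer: $-3658$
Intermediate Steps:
$D{\left(Q \right)} = -3$ ($D{\left(Q \right)} = 0 - 3 = -3$)
$\left(62 + D{\left(1 \right)}\right) \left(-62\right) = \left(62 - 3\right) \left(-62\right) = 59 \left(-62\right) = -3658$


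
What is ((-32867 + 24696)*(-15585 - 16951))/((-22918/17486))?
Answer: -332048718344/1637 ≈ -2.0284e+8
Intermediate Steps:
((-32867 + 24696)*(-15585 - 16951))/((-22918/17486)) = (-8171*(-32536))/((-22918*1/17486)) = 265851656/(-1637/1249) = 265851656*(-1249/1637) = -332048718344/1637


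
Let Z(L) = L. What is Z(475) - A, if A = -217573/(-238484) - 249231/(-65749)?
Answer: 7374297332119/15680084516 ≈ 470.30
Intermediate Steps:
A = 73742812981/15680084516 (A = -217573*(-1/238484) - 249231*(-1/65749) = 217573/238484 + 249231/65749 = 73742812981/15680084516 ≈ 4.7030)
Z(475) - A = 475 - 1*73742812981/15680084516 = 475 - 73742812981/15680084516 = 7374297332119/15680084516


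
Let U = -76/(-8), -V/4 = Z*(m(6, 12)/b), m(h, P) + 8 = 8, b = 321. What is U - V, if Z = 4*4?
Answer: 19/2 ≈ 9.5000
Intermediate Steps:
m(h, P) = 0 (m(h, P) = -8 + 8 = 0)
Z = 16
V = 0 (V = -64*0/321 = -64*0*(1/321) = -64*0 = -4*0 = 0)
U = 19/2 (U = -76*(-⅛) = 19/2 ≈ 9.5000)
U - V = 19/2 - 1*0 = 19/2 + 0 = 19/2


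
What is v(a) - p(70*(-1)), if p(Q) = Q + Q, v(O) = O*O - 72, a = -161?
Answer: 25989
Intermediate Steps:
v(O) = -72 + O**2 (v(O) = O**2 - 72 = -72 + O**2)
p(Q) = 2*Q
v(a) - p(70*(-1)) = (-72 + (-161)**2) - 2*70*(-1) = (-72 + 25921) - 2*(-70) = 25849 - 1*(-140) = 25849 + 140 = 25989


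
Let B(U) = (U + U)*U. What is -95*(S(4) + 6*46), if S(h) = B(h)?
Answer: -29260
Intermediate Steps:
B(U) = 2*U**2 (B(U) = (2*U)*U = 2*U**2)
S(h) = 2*h**2
-95*(S(4) + 6*46) = -95*(2*4**2 + 6*46) = -95*(2*16 + 276) = -95*(32 + 276) = -95*308 = -29260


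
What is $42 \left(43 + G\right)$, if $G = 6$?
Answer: $2058$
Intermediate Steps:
$42 \left(43 + G\right) = 42 \left(43 + 6\right) = 42 \cdot 49 = 2058$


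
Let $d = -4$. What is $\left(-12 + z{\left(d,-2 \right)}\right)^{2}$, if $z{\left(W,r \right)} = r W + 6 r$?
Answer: $256$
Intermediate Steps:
$z{\left(W,r \right)} = 6 r + W r$ ($z{\left(W,r \right)} = W r + 6 r = 6 r + W r$)
$\left(-12 + z{\left(d,-2 \right)}\right)^{2} = \left(-12 - 2 \left(6 - 4\right)\right)^{2} = \left(-12 - 4\right)^{2} = \left(-16\right)^{2} = 256$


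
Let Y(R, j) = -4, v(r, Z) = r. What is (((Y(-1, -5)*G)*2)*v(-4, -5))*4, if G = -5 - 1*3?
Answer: -1024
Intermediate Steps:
G = -8 (G = -5 - 3 = -8)
(((Y(-1, -5)*G)*2)*v(-4, -5))*4 = ((-4*(-8)*2)*(-4))*4 = ((32*2)*(-4))*4 = (64*(-4))*4 = -256*4 = -1024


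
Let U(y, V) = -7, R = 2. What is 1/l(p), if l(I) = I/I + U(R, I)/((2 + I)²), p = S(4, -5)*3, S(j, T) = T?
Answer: 169/162 ≈ 1.0432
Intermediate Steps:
p = -15 (p = -5*3 = -15)
l(I) = 1 - 7/(2 + I)² (l(I) = I/I - 7/(2 + I)² = 1 - 7/(2 + I)²)
1/l(p) = 1/(1 - 7/(2 - 15)²) = 1/(1 - 7/(-13)²) = 1/(1 - 7*1/169) = 1/(1 - 7/169) = 1/(162/169) = 169/162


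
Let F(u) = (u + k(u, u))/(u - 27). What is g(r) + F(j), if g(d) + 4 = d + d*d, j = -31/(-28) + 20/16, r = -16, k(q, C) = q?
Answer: 27118/115 ≈ 235.81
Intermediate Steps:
j = 33/14 (j = -31*(-1/28) + 20*(1/16) = 31/28 + 5/4 = 33/14 ≈ 2.3571)
F(u) = 2*u/(-27 + u) (F(u) = (u + u)/(u - 27) = (2*u)/(-27 + u) = 2*u/(-27 + u))
g(d) = -4 + d + d² (g(d) = -4 + (d + d*d) = -4 + (d + d²) = -4 + d + d²)
g(r) + F(j) = (-4 - 16 + (-16)²) + 2*(33/14)/(-27 + 33/14) = (-4 - 16 + 256) + 2*(33/14)/(-345/14) = 236 + 2*(33/14)*(-14/345) = 236 - 22/115 = 27118/115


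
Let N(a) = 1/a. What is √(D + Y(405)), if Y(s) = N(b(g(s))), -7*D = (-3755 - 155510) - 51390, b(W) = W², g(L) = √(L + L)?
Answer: √11944138990/630 ≈ 173.48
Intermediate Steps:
g(L) = √2*√L (g(L) = √(2*L) = √2*√L)
D = 210655/7 (D = -((-3755 - 155510) - 51390)/7 = -(-159265 - 51390)/7 = -⅐*(-210655) = 210655/7 ≈ 30094.)
Y(s) = 1/(2*s) (Y(s) = 1/((√2*√s)²) = 1/(2*s))
√(D + Y(405)) = √(210655/7 + (½)/405) = √(210655/7 + (½)*(1/405)) = √(210655/7 + 1/810) = √(170630557/5670) = √11944138990/630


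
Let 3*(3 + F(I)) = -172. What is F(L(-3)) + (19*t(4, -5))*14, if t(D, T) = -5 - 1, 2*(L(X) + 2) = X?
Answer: -4969/3 ≈ -1656.3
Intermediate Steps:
L(X) = -2 + X/2
F(I) = -181/3 (F(I) = -3 + (⅓)*(-172) = -3 - 172/3 = -181/3)
t(D, T) = -6
F(L(-3)) + (19*t(4, -5))*14 = -181/3 + (19*(-6))*14 = -181/3 - 114*14 = -181/3 - 1596 = -4969/3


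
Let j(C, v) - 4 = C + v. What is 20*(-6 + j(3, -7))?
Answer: -120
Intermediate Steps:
j(C, v) = 4 + C + v (j(C, v) = 4 + (C + v) = 4 + C + v)
20*(-6 + j(3, -7)) = 20*(-6 + (4 + 3 - 7)) = 20*(-6 + 0) = 20*(-6) = -120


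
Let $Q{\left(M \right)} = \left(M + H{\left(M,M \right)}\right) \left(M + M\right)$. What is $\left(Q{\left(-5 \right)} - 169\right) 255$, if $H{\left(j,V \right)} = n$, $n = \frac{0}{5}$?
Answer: $-30345$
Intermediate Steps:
$n = 0$ ($n = 0 \cdot \frac{1}{5} = 0$)
$H{\left(j,V \right)} = 0$
$Q{\left(M \right)} = 2 M^{2}$ ($Q{\left(M \right)} = \left(M + 0\right) \left(M + M\right) = M 2 M = 2 M^{2}$)
$\left(Q{\left(-5 \right)} - 169\right) 255 = \left(2 \left(-5\right)^{2} - 169\right) 255 = \left(2 \cdot 25 - 169\right) 255 = \left(50 - 169\right) 255 = \left(-119\right) 255 = -30345$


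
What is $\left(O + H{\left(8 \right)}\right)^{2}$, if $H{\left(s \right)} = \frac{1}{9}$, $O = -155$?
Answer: $\frac{1943236}{81} \approx 23991.0$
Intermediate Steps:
$H{\left(s \right)} = \frac{1}{9}$
$\left(O + H{\left(8 \right)}\right)^{2} = \left(-155 + \frac{1}{9}\right)^{2} = \left(- \frac{1394}{9}\right)^{2} = \frac{1943236}{81}$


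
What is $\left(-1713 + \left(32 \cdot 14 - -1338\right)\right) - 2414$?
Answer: $-2341$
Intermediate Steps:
$\left(-1713 + \left(32 \cdot 14 - -1338\right)\right) - 2414 = \left(-1713 + \left(448 + 1338\right)\right) - 2414 = \left(-1713 + 1786\right) - 2414 = 73 - 2414 = -2341$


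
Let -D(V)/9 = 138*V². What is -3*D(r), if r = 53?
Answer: 10466334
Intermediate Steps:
D(V) = -1242*V²
-3*D(r) = -(-3726)*53² = -(-3726)*2809 = -3*(-3488778) = 10466334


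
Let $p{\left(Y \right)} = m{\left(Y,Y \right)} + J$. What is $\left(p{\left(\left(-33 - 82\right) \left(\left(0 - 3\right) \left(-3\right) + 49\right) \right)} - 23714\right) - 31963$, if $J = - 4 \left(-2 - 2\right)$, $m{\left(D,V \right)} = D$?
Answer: $-62331$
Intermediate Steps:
$J = 16$ ($J = \left(-4\right) \left(-4\right) = 16$)
$p{\left(Y \right)} = 16 + Y$ ($p{\left(Y \right)} = Y + 16 = 16 + Y$)
$\left(p{\left(\left(-33 - 82\right) \left(\left(0 - 3\right) \left(-3\right) + 49\right) \right)} - 23714\right) - 31963 = \left(\left(16 + \left(-33 - 82\right) \left(\left(0 - 3\right) \left(-3\right) + 49\right)\right) - 23714\right) - 31963 = \left(\left(16 - 115 \left(\left(-3\right) \left(-3\right) + 49\right)\right) - 23714\right) - 31963 = \left(\left(16 - 115 \left(9 + 49\right)\right) - 23714\right) - 31963 = \left(\left(16 - 6670\right) - 23714\right) - 31963 = \left(-6654 - 23714\right) - 31963 = -30368 - 31963 = -62331$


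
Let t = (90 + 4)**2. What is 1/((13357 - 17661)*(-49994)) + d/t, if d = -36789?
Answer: -1979010688007/475319754784 ≈ -4.1635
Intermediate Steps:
t = 8836 (t = 94**2 = 8836)
1/((13357 - 17661)*(-49994)) + d/t = 1/((13357 - 17661)*(-49994)) - 36789/8836 = -1/49994/(-4304) - 36789*1/8836 = -1/4304*(-1/49994) - 36789/8836 = 1/215174176 - 36789/8836 = -1979010688007/475319754784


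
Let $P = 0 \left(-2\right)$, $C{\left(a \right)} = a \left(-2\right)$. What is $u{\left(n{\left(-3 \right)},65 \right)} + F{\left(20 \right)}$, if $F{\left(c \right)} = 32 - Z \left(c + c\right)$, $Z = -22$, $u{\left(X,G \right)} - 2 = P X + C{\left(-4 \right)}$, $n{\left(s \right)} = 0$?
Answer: $922$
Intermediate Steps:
$C{\left(a \right)} = - 2 a$
$P = 0$
$u{\left(X,G \right)} = 10$ ($u{\left(X,G \right)} = 2 + \left(0 X - -8\right) = 2 + \left(0 + 8\right) = 2 + 8 = 10$)
$F{\left(c \right)} = 32 + 44 c$ ($F{\left(c \right)} = 32 - - 22 \left(c + c\right) = 32 - - 22 \cdot 2 c = 32 - - 44 c = 32 + 44 c$)
$u{\left(n{\left(-3 \right)},65 \right)} + F{\left(20 \right)} = 10 + \left(32 + 44 \cdot 20\right) = 10 + \left(32 + 880\right) = 10 + 912 = 922$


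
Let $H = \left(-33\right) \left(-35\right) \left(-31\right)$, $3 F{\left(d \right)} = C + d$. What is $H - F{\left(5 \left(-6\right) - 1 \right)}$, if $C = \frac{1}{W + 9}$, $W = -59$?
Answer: $- \frac{1789733}{50} \approx -35795.0$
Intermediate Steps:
$C = - \frac{1}{50}$ ($C = \frac{1}{-59 + 9} = \frac{1}{-50} = - \frac{1}{50} \approx -0.02$)
$F{\left(d \right)} = - \frac{1}{150} + \frac{d}{3}$ ($F{\left(d \right)} = \frac{- \frac{1}{50} + d}{3} = - \frac{1}{150} + \frac{d}{3}$)
$H = -35805$ ($H = 1155 \left(-31\right) = -35805$)
$H - F{\left(5 \left(-6\right) - 1 \right)} = -35805 - \left(- \frac{1}{150} + \frac{5 \left(-6\right) - 1}{3}\right) = -35805 - \left(- \frac{1}{150} + \frac{-30 - 1}{3}\right) = -35805 - \left(- \frac{1}{150} + \frac{1}{3} \left(-31\right)\right) = -35805 - \left(- \frac{1}{150} - \frac{31}{3}\right) = -35805 - - \frac{517}{50} = -35805 + \frac{517}{50} = - \frac{1789733}{50}$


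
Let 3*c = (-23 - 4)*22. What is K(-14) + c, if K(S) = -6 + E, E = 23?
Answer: -181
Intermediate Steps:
K(S) = 17 (K(S) = -6 + 23 = 17)
c = -198 (c = ((-23 - 4)*22)/3 = (-27*22)/3 = (⅓)*(-594) = -198)
K(-14) + c = 17 - 198 = -181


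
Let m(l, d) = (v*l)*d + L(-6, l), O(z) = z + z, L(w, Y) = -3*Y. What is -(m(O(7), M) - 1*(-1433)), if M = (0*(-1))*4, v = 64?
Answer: -1391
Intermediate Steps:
O(z) = 2*z
M = 0 (M = 0*4 = 0)
m(l, d) = -3*l + 64*d*l (m(l, d) = (64*l)*d - 3*l = 64*d*l - 3*l = -3*l + 64*d*l)
-(m(O(7), M) - 1*(-1433)) = -((2*7)*(-3 + 64*0) - 1*(-1433)) = -(14*(-3 + 0) + 1433) = -(14*(-3) + 1433) = -(-42 + 1433) = -1*1391 = -1391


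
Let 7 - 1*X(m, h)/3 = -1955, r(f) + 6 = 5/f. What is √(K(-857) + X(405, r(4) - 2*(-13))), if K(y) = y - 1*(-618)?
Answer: √5647 ≈ 75.146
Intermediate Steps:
r(f) = -6 + 5/f
X(m, h) = 5886 (X(m, h) = 21 - 3*(-1955) = 21 + 5865 = 5886)
K(y) = 618 + y (K(y) = y + 618 = 618 + y)
√(K(-857) + X(405, r(4) - 2*(-13))) = √((618 - 857) + 5886) = √(-239 + 5886) = √5647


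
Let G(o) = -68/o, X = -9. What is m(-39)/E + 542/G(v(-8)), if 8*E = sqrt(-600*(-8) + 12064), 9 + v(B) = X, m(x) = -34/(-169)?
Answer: 2439/17 + 2*sqrt(1054)/5239 ≈ 143.48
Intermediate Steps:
m(x) = 34/169 (m(x) = -34*(-1/169) = 34/169)
v(B) = -18 (v(B) = -9 - 9 = -18)
E = sqrt(1054)/2 (E = sqrt(-600*(-8) + 12064)/8 = sqrt(4800 + 12064)/8 = sqrt(16864)/8 = (4*sqrt(1054))/8 = sqrt(1054)/2 ≈ 16.233)
m(-39)/E + 542/G(v(-8)) = 34/(169*((sqrt(1054)/2))) + 542/((-68/(-18))) = 34*(sqrt(1054)/527)/169 + 542/((-68*(-1/18))) = 2*sqrt(1054)/5239 + 542/(34/9) = 2*sqrt(1054)/5239 + 542*(9/34) = 2*sqrt(1054)/5239 + 2439/17 = 2439/17 + 2*sqrt(1054)/5239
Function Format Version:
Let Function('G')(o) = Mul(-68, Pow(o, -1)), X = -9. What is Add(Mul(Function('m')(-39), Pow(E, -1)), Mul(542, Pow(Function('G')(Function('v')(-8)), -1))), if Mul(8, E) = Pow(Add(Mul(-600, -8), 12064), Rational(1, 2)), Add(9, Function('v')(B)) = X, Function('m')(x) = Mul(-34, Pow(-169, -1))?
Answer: Add(Rational(2439, 17), Mul(Rational(2, 5239), Pow(1054, Rational(1, 2)))) ≈ 143.48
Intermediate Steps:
Function('m')(x) = Rational(34, 169) (Function('m')(x) = Mul(-34, Rational(-1, 169)) = Rational(34, 169))
Function('v')(B) = -18 (Function('v')(B) = Add(-9, -9) = -18)
E = Mul(Rational(1, 2), Pow(1054, Rational(1, 2))) (E = Mul(Rational(1, 8), Pow(Add(Mul(-600, -8), 12064), Rational(1, 2))) = Mul(Rational(1, 8), Pow(Add(4800, 12064), Rational(1, 2))) = Mul(Rational(1, 8), Pow(16864, Rational(1, 2))) = Mul(Rational(1, 8), Mul(4, Pow(1054, Rational(1, 2)))) = Mul(Rational(1, 2), Pow(1054, Rational(1, 2))) ≈ 16.233)
Add(Mul(Function('m')(-39), Pow(E, -1)), Mul(542, Pow(Function('G')(Function('v')(-8)), -1))) = Add(Mul(Rational(34, 169), Pow(Mul(Rational(1, 2), Pow(1054, Rational(1, 2))), -1)), Mul(542, Pow(Mul(-68, Pow(-18, -1)), -1))) = Add(Mul(Rational(34, 169), Mul(Rational(1, 527), Pow(1054, Rational(1, 2)))), Mul(542, Pow(Mul(-68, Rational(-1, 18)), -1))) = Add(Mul(Rational(2, 5239), Pow(1054, Rational(1, 2))), Mul(542, Pow(Rational(34, 9), -1))) = Add(Mul(Rational(2, 5239), Pow(1054, Rational(1, 2))), Mul(542, Rational(9, 34))) = Add(Mul(Rational(2, 5239), Pow(1054, Rational(1, 2))), Rational(2439, 17)) = Add(Rational(2439, 17), Mul(Rational(2, 5239), Pow(1054, Rational(1, 2))))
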